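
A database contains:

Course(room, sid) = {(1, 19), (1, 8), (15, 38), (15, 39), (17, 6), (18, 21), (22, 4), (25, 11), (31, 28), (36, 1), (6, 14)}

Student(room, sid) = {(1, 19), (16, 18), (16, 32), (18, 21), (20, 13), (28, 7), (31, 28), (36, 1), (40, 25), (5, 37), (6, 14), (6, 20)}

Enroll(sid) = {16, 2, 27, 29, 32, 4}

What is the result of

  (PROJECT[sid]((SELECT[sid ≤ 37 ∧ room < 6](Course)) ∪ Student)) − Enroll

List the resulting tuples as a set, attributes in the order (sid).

Apply σ_{sid ≤ 37 ∧ room < 6}; surviving tuples: {(1, 19), (1, 8)}
Union: {(1, 19), (1, 8)} with {(1, 19), (16, 18), (16, 32), (18, 21), (20, 13), (28, 7), (31, 28), (36, 1), (40, 25), (5, 37), (6, 14), (6, 20)} → {(1, 19), (1, 8), (16, 18), (16, 32), (18, 21), (20, 13), (28, 7), (31, 28), (36, 1), (40, 25), (5, 37), (6, 14), (6, 20)}
Projecting to sid: {1, 13, 14, 18, 19, 20, 21, 25, 28, 32, 37, 7, 8}
Difference: {1, 13, 14, 18, 19, 20, 21, 25, 28, 32, 37, 7, 8} with {16, 2, 27, 29, 32, 4} → {1, 13, 14, 18, 19, 20, 21, 25, 28, 37, 7, 8}

{1, 13, 14, 18, 19, 20, 21, 25, 28, 37, 7, 8}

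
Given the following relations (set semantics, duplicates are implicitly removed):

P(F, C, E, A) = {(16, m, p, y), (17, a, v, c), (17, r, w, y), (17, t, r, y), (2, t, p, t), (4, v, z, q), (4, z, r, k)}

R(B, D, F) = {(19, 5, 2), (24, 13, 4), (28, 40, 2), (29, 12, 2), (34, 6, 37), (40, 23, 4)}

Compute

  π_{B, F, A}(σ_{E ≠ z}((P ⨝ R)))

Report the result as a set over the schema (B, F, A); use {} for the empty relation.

Joining P and R on F yields {(2, t, p, t, 19, 5), (2, t, p, t, 28, 40), (2, t, p, t, 29, 12), (4, v, z, q, 24, 13), (4, v, z, q, 40, 23), (4, z, r, k, 24, 13), (4, z, r, k, 40, 23)}.
Apply σ_{E ≠ z}; surviving tuples: {(2, t, p, t, 19, 5), (2, t, p, t, 28, 40), (2, t, p, t, 29, 12), (4, z, r, k, 24, 13), (4, z, r, k, 40, 23)}
Projecting to B, F, A: {(19, 2, t), (24, 4, k), (28, 2, t), (29, 2, t), (40, 4, k)}

{(19, 2, t), (24, 4, k), (28, 2, t), (29, 2, t), (40, 4, k)}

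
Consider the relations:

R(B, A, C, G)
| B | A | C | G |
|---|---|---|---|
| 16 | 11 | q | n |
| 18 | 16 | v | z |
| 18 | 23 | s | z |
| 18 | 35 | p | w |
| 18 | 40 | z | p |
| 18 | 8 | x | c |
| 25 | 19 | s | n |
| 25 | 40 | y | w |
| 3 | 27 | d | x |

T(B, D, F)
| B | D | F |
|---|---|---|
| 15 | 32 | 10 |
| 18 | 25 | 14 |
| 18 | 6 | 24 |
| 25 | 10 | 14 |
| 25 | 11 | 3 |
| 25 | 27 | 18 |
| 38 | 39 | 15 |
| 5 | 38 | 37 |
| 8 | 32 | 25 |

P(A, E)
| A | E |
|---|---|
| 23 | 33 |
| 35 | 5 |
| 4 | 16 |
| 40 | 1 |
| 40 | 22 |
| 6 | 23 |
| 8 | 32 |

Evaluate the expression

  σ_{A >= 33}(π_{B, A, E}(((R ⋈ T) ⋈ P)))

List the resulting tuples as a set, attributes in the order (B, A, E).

Natural join on B: {(18, 16, v, z, 25, 14), (18, 16, v, z, 6, 24), (18, 23, s, z, 25, 14), (18, 23, s, z, 6, 24), (18, 35, p, w, 25, 14), (18, 35, p, w, 6, 24), (18, 40, z, p, 25, 14), (18, 40, z, p, 6, 24), (18, 8, x, c, 25, 14), (18, 8, x, c, 6, 24), (25, 19, s, n, 10, 14), (25, 19, s, n, 11, 3), (25, 19, s, n, 27, 18), (25, 40, y, w, 10, 14), (25, 40, y, w, 11, 3), (25, 40, y, w, 27, 18)}
Natural join on A: {(18, 23, s, z, 25, 14, 33), (18, 23, s, z, 6, 24, 33), (18, 35, p, w, 25, 14, 5), (18, 35, p, w, 6, 24, 5), (18, 40, z, p, 25, 14, 1), (18, 40, z, p, 25, 14, 22), (18, 40, z, p, 6, 24, 1), (18, 40, z, p, 6, 24, 22), (18, 8, x, c, 25, 14, 32), (18, 8, x, c, 6, 24, 32), (25, 40, y, w, 10, 14, 1), (25, 40, y, w, 10, 14, 22), (25, 40, y, w, 11, 3, 1), (25, 40, y, w, 11, 3, 22), (25, 40, y, w, 27, 18, 1), (25, 40, y, w, 27, 18, 22)}
Keep only column(s) B, A, E (9 duplicate(s) eliminated): {(18, 23, 33), (18, 35, 5), (18, 40, 1), (18, 40, 22), (18, 8, 32), (25, 40, 1), (25, 40, 22)}
Apply σ_{A >= 33}; surviving tuples: {(18, 35, 5), (18, 40, 1), (18, 40, 22), (25, 40, 1), (25, 40, 22)}

{(18, 35, 5), (18, 40, 1), (18, 40, 22), (25, 40, 1), (25, 40, 22)}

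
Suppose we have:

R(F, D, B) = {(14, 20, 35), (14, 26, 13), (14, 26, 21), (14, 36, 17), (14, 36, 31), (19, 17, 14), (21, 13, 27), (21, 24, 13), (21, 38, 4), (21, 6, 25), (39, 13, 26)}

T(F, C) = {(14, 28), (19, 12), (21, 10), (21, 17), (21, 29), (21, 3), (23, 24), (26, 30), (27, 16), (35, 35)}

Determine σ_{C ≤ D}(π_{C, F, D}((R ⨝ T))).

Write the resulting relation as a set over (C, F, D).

{(10, 21, 13), (10, 21, 24), (10, 21, 38), (12, 19, 17), (17, 21, 24), (17, 21, 38), (28, 14, 36), (29, 21, 38), (3, 21, 13), (3, 21, 24), (3, 21, 38), (3, 21, 6)}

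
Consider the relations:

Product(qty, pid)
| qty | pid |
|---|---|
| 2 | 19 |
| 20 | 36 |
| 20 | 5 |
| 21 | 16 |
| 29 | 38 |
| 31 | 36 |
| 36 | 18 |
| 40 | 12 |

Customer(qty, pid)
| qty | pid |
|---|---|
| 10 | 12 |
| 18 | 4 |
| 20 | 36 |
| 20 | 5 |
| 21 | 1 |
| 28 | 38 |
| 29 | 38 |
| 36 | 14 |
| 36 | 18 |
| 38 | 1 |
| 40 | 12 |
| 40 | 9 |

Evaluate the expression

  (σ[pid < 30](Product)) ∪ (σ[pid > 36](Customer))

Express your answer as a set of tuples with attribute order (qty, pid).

Apply σ_{pid < 30}; surviving tuples: {(2, 19), (20, 5), (21, 16), (36, 18), (40, 12)}
Apply σ_{pid > 36}; surviving tuples: {(28, 38), (29, 38)}
Taking the union: {(2, 19), (20, 5), (21, 16), (28, 38), (29, 38), (36, 18), (40, 12)}

{(2, 19), (20, 5), (21, 16), (28, 38), (29, 38), (36, 18), (40, 12)}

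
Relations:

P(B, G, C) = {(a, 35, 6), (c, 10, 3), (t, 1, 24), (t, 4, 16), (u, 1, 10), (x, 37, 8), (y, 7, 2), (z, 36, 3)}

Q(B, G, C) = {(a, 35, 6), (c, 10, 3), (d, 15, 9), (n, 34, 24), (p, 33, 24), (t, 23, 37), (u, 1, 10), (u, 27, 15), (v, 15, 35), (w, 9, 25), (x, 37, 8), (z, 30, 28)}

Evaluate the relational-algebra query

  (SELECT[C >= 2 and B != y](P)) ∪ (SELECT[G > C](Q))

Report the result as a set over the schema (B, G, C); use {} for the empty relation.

{(a, 35, 6), (c, 10, 3), (d, 15, 9), (n, 34, 24), (p, 33, 24), (t, 1, 24), (t, 4, 16), (u, 1, 10), (u, 27, 15), (x, 37, 8), (z, 30, 28), (z, 36, 3)}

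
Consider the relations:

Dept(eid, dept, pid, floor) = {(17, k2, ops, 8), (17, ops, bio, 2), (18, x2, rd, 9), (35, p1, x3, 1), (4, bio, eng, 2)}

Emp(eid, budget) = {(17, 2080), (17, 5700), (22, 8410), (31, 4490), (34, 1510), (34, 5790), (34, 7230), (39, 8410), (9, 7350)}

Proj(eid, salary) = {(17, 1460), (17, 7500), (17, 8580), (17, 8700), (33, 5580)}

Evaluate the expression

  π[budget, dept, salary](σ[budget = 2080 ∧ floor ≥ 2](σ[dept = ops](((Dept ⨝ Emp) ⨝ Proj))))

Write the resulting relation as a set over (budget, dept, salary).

Natural join on eid: {(17, k2, ops, 8, 2080), (17, k2, ops, 8, 5700), (17, ops, bio, 2, 2080), (17, ops, bio, 2, 5700)}
Natural join on eid: {(17, k2, ops, 8, 2080, 1460), (17, k2, ops, 8, 2080, 7500), (17, k2, ops, 8, 2080, 8580), (17, k2, ops, 8, 2080, 8700), (17, k2, ops, 8, 5700, 1460), (17, k2, ops, 8, 5700, 7500), (17, k2, ops, 8, 5700, 8580), (17, k2, ops, 8, 5700, 8700), (17, ops, bio, 2, 2080, 1460), (17, ops, bio, 2, 2080, 7500), (17, ops, bio, 2, 2080, 8580), (17, ops, bio, 2, 2080, 8700), (17, ops, bio, 2, 5700, 1460), (17, ops, bio, 2, 5700, 7500), (17, ops, bio, 2, 5700, 8580), (17, ops, bio, 2, 5700, 8700)}
Apply σ_{dept = ops}; surviving tuples: {(17, ops, bio, 2, 2080, 1460), (17, ops, bio, 2, 2080, 7500), (17, ops, bio, 2, 2080, 8580), (17, ops, bio, 2, 2080, 8700), (17, ops, bio, 2, 5700, 1460), (17, ops, bio, 2, 5700, 7500), (17, ops, bio, 2, 5700, 8580), (17, ops, bio, 2, 5700, 8700)}
Apply σ_{budget = 2080 ∧ floor ≥ 2}; surviving tuples: {(17, ops, bio, 2, 2080, 1460), (17, ops, bio, 2, 2080, 7500), (17, ops, bio, 2, 2080, 8580), (17, ops, bio, 2, 2080, 8700)}
Projecting to budget, dept, salary: {(2080, ops, 1460), (2080, ops, 7500), (2080, ops, 8580), (2080, ops, 8700)}

{(2080, ops, 1460), (2080, ops, 7500), (2080, ops, 8580), (2080, ops, 8700)}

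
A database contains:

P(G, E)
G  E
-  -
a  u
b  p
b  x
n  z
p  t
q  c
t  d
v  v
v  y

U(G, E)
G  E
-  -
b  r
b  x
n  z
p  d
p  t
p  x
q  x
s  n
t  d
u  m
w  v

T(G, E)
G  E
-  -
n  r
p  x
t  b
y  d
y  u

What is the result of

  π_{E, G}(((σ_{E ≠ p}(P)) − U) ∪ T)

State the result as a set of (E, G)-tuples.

{(b, t), (c, q), (d, y), (r, n), (u, a), (u, y), (v, v), (x, p), (y, v)}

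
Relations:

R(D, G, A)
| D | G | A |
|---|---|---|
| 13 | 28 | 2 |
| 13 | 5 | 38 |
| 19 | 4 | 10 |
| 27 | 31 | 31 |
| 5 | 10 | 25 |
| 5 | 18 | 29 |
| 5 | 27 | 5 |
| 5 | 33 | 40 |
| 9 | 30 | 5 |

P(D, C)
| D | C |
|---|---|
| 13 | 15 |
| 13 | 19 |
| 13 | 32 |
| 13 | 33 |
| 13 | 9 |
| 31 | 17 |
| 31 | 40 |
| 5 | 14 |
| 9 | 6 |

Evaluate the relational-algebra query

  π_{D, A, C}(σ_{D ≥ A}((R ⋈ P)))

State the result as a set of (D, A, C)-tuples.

Natural join on D: {(13, 28, 2, 15), (13, 28, 2, 19), (13, 28, 2, 32), (13, 28, 2, 33), (13, 28, 2, 9), (13, 5, 38, 15), (13, 5, 38, 19), (13, 5, 38, 32), (13, 5, 38, 33), (13, 5, 38, 9), (5, 10, 25, 14), (5, 18, 29, 14), (5, 27, 5, 14), (5, 33, 40, 14), (9, 30, 5, 6)}
σ[D ≥ A]: keep tuples satisfying D ≥ A → {(13, 28, 2, 15), (13, 28, 2, 19), (13, 28, 2, 32), (13, 28, 2, 33), (13, 28, 2, 9), (5, 27, 5, 14), (9, 30, 5, 6)}
Projecting to D, A, C: {(13, 2, 15), (13, 2, 19), (13, 2, 32), (13, 2, 33), (13, 2, 9), (5, 5, 14), (9, 5, 6)}

{(13, 2, 15), (13, 2, 19), (13, 2, 32), (13, 2, 33), (13, 2, 9), (5, 5, 14), (9, 5, 6)}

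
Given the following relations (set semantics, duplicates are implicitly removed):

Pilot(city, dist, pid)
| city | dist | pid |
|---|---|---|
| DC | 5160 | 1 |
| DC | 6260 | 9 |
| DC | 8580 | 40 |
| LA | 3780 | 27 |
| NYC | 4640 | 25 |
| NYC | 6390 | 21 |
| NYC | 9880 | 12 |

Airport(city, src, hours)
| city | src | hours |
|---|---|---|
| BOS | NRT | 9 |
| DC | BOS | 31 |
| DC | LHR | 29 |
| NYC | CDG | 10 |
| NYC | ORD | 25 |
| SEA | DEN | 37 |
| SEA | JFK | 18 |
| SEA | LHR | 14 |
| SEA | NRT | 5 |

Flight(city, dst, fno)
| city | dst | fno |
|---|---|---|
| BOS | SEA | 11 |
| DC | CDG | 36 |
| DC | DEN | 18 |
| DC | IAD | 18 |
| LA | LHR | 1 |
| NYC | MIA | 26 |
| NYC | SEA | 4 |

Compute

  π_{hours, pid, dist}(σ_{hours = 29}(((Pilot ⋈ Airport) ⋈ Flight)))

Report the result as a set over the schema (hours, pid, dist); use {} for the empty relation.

Pilot ⋈ Airport (natural join on city): {(DC, 5160, 1, BOS, 31), (DC, 5160, 1, LHR, 29), (DC, 6260, 9, BOS, 31), (DC, 6260, 9, LHR, 29), (DC, 8580, 40, BOS, 31), (DC, 8580, 40, LHR, 29), (NYC, 4640, 25, CDG, 10), (NYC, 4640, 25, ORD, 25), (NYC, 6390, 21, CDG, 10), (NYC, 6390, 21, ORD, 25), (NYC, 9880, 12, CDG, 10), (NYC, 9880, 12, ORD, 25)}
(Pilot ⋈ Airport) ⋈ Flight (natural join on city): {(DC, 5160, 1, BOS, 31, CDG, 36), (DC, 5160, 1, BOS, 31, DEN, 18), (DC, 5160, 1, BOS, 31, IAD, 18), (DC, 5160, 1, LHR, 29, CDG, 36), (DC, 5160, 1, LHR, 29, DEN, 18), (DC, 5160, 1, LHR, 29, IAD, 18), (DC, 6260, 9, BOS, 31, CDG, 36), (DC, 6260, 9, BOS, 31, DEN, 18), (DC, 6260, 9, BOS, 31, IAD, 18), (DC, 6260, 9, LHR, 29, CDG, 36), (DC, 6260, 9, LHR, 29, DEN, 18), (DC, 6260, 9, LHR, 29, IAD, 18), (DC, 8580, 40, BOS, 31, CDG, 36), (DC, 8580, 40, BOS, 31, DEN, 18), (DC, 8580, 40, BOS, 31, IAD, 18), (DC, 8580, 40, LHR, 29, CDG, 36), (DC, 8580, 40, LHR, 29, DEN, 18), (DC, 8580, 40, LHR, 29, IAD, 18), (NYC, 4640, 25, CDG, 10, MIA, 26), (NYC, 4640, 25, CDG, 10, SEA, 4), (NYC, 4640, 25, ORD, 25, MIA, 26), (NYC, 4640, 25, ORD, 25, SEA, 4), (NYC, 6390, 21, CDG, 10, MIA, 26), (NYC, 6390, 21, CDG, 10, SEA, 4), (NYC, 6390, 21, ORD, 25, MIA, 26), (NYC, 6390, 21, ORD, 25, SEA, 4), (NYC, 9880, 12, CDG, 10, MIA, 26), (NYC, 9880, 12, CDG, 10, SEA, 4), (NYC, 9880, 12, ORD, 25, MIA, 26), (NYC, 9880, 12, ORD, 25, SEA, 4)}
Selection hours = 29: {(DC, 5160, 1, LHR, 29, CDG, 36), (DC, 5160, 1, LHR, 29, DEN, 18), (DC, 5160, 1, LHR, 29, IAD, 18), (DC, 6260, 9, LHR, 29, CDG, 36), (DC, 6260, 9, LHR, 29, DEN, 18), (DC, 6260, 9, LHR, 29, IAD, 18), (DC, 8580, 40, LHR, 29, CDG, 36), (DC, 8580, 40, LHR, 29, DEN, 18), (DC, 8580, 40, LHR, 29, IAD, 18)}
Projecting to hours, pid, dist (6 duplicate(s) eliminated): {(29, 1, 5160), (29, 40, 8580), (29, 9, 6260)}

{(29, 1, 5160), (29, 40, 8580), (29, 9, 6260)}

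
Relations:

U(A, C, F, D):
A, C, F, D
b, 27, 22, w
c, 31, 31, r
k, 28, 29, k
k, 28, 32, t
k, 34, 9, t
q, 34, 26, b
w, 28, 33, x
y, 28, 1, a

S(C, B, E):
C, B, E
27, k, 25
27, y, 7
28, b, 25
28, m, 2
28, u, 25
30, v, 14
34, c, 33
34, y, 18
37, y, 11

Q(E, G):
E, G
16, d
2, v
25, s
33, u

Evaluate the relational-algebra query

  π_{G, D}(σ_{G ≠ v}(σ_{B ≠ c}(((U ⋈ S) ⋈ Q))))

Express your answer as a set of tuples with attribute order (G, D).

Natural join on C: {(b, 27, 22, w, k, 25), (b, 27, 22, w, y, 7), (k, 28, 29, k, b, 25), (k, 28, 29, k, m, 2), (k, 28, 29, k, u, 25), (k, 28, 32, t, b, 25), (k, 28, 32, t, m, 2), (k, 28, 32, t, u, 25), (k, 34, 9, t, c, 33), (k, 34, 9, t, y, 18), (q, 34, 26, b, c, 33), (q, 34, 26, b, y, 18), (w, 28, 33, x, b, 25), (w, 28, 33, x, m, 2), (w, 28, 33, x, u, 25), (y, 28, 1, a, b, 25), (y, 28, 1, a, m, 2), (y, 28, 1, a, u, 25)}
Natural join on E: {(b, 27, 22, w, k, 25, s), (k, 28, 29, k, b, 25, s), (k, 28, 29, k, m, 2, v), (k, 28, 29, k, u, 25, s), (k, 28, 32, t, b, 25, s), (k, 28, 32, t, m, 2, v), (k, 28, 32, t, u, 25, s), (k, 34, 9, t, c, 33, u), (q, 34, 26, b, c, 33, u), (w, 28, 33, x, b, 25, s), (w, 28, 33, x, m, 2, v), (w, 28, 33, x, u, 25, s), (y, 28, 1, a, b, 25, s), (y, 28, 1, a, m, 2, v), (y, 28, 1, a, u, 25, s)}
σ[B ≠ c]: keep tuples satisfying B ≠ c → {(b, 27, 22, w, k, 25, s), (k, 28, 29, k, b, 25, s), (k, 28, 29, k, m, 2, v), (k, 28, 29, k, u, 25, s), (k, 28, 32, t, b, 25, s), (k, 28, 32, t, m, 2, v), (k, 28, 32, t, u, 25, s), (w, 28, 33, x, b, 25, s), (w, 28, 33, x, m, 2, v), (w, 28, 33, x, u, 25, s), (y, 28, 1, a, b, 25, s), (y, 28, 1, a, m, 2, v), (y, 28, 1, a, u, 25, s)}
σ[G ≠ v]: keep tuples satisfying G ≠ v → {(b, 27, 22, w, k, 25, s), (k, 28, 29, k, b, 25, s), (k, 28, 29, k, u, 25, s), (k, 28, 32, t, b, 25, s), (k, 28, 32, t, u, 25, s), (w, 28, 33, x, b, 25, s), (w, 28, 33, x, u, 25, s), (y, 28, 1, a, b, 25, s), (y, 28, 1, a, u, 25, s)}
π[G, D]: project onto (G, D) (4 duplicate(s) eliminated) → {(s, a), (s, k), (s, t), (s, w), (s, x)}

{(s, a), (s, k), (s, t), (s, w), (s, x)}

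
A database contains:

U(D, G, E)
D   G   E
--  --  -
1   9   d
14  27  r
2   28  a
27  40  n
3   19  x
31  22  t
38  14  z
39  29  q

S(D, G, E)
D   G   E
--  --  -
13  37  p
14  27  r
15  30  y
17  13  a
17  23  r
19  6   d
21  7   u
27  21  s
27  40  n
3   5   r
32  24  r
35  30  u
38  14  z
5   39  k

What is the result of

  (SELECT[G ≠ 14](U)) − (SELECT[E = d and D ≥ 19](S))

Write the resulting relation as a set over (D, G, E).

{(1, 9, d), (14, 27, r), (2, 28, a), (27, 40, n), (3, 19, x), (31, 22, t), (39, 29, q)}

σ[G ≠ 14]: keep tuples satisfying G ≠ 14 → {(1, 9, d), (14, 27, r), (2, 28, a), (27, 40, n), (3, 19, x), (31, 22, t), (39, 29, q)}
σ[E = d and D ≥ 19]: keep tuples satisfying E = d and D ≥ 19 → {(19, 6, d)}
Difference: {(1, 9, d), (14, 27, r), (2, 28, a), (27, 40, n), (3, 19, x), (31, 22, t), (39, 29, q)} with {(19, 6, d)} → {(1, 9, d), (14, 27, r), (2, 28, a), (27, 40, n), (3, 19, x), (31, 22, t), (39, 29, q)}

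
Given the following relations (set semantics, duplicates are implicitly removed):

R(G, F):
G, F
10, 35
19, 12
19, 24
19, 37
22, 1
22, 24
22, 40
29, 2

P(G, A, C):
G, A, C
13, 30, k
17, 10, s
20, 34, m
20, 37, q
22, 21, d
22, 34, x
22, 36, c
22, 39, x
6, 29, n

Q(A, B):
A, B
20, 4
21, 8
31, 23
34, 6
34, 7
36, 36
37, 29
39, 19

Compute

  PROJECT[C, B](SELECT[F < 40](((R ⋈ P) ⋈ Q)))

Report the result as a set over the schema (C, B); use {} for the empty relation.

Joining R and P on G yields {(22, 1, 21, d), (22, 1, 34, x), (22, 1, 36, c), (22, 1, 39, x), (22, 24, 21, d), (22, 24, 34, x), (22, 24, 36, c), (22, 24, 39, x), (22, 40, 21, d), (22, 40, 34, x), (22, 40, 36, c), (22, 40, 39, x)}.
Joining (R ⋈ P) and Q on A yields {(22, 1, 21, d, 8), (22, 1, 34, x, 6), (22, 1, 34, x, 7), (22, 1, 36, c, 36), (22, 1, 39, x, 19), (22, 24, 21, d, 8), (22, 24, 34, x, 6), (22, 24, 34, x, 7), (22, 24, 36, c, 36), (22, 24, 39, x, 19), (22, 40, 21, d, 8), (22, 40, 34, x, 6), (22, 40, 34, x, 7), (22, 40, 36, c, 36), (22, 40, 39, x, 19)}.
Apply σ_{F < 40}; surviving tuples: {(22, 1, 21, d, 8), (22, 1, 34, x, 6), (22, 1, 34, x, 7), (22, 1, 36, c, 36), (22, 1, 39, x, 19), (22, 24, 21, d, 8), (22, 24, 34, x, 6), (22, 24, 34, x, 7), (22, 24, 36, c, 36), (22, 24, 39, x, 19)}
π_{C, B} gives {(c, 36), (d, 8), (x, 19), (x, 6), (x, 7)} (5 duplicate(s) eliminated).

{(c, 36), (d, 8), (x, 19), (x, 6), (x, 7)}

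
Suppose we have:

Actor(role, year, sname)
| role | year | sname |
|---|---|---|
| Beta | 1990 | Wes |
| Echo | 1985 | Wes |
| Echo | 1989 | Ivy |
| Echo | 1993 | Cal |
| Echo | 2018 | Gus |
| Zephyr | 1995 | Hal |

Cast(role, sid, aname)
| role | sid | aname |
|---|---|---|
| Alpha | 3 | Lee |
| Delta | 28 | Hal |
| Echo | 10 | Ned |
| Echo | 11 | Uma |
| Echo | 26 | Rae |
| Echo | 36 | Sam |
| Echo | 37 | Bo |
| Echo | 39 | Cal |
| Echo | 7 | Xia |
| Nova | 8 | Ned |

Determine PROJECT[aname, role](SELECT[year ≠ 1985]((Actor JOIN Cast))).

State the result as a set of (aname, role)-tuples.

Joining Actor and Cast on role yields {(Echo, 1985, Wes, 10, Ned), (Echo, 1985, Wes, 11, Uma), (Echo, 1985, Wes, 26, Rae), (Echo, 1985, Wes, 36, Sam), (Echo, 1985, Wes, 37, Bo), (Echo, 1985, Wes, 39, Cal), (Echo, 1985, Wes, 7, Xia), (Echo, 1989, Ivy, 10, Ned), (Echo, 1989, Ivy, 11, Uma), (Echo, 1989, Ivy, 26, Rae), (Echo, 1989, Ivy, 36, Sam), (Echo, 1989, Ivy, 37, Bo), (Echo, 1989, Ivy, 39, Cal), (Echo, 1989, Ivy, 7, Xia), (Echo, 1993, Cal, 10, Ned), (Echo, 1993, Cal, 11, Uma), (Echo, 1993, Cal, 26, Rae), (Echo, 1993, Cal, 36, Sam), (Echo, 1993, Cal, 37, Bo), (Echo, 1993, Cal, 39, Cal), (Echo, 1993, Cal, 7, Xia), (Echo, 2018, Gus, 10, Ned), (Echo, 2018, Gus, 11, Uma), (Echo, 2018, Gus, 26, Rae), (Echo, 2018, Gus, 36, Sam), (Echo, 2018, Gus, 37, Bo), (Echo, 2018, Gus, 39, Cal), (Echo, 2018, Gus, 7, Xia)}.
Filtering on year ≠ 1985 leaves {(Echo, 1989, Ivy, 10, Ned), (Echo, 1989, Ivy, 11, Uma), (Echo, 1989, Ivy, 26, Rae), (Echo, 1989, Ivy, 36, Sam), (Echo, 1989, Ivy, 37, Bo), (Echo, 1989, Ivy, 39, Cal), (Echo, 1989, Ivy, 7, Xia), (Echo, 1993, Cal, 10, Ned), (Echo, 1993, Cal, 11, Uma), (Echo, 1993, Cal, 26, Rae), (Echo, 1993, Cal, 36, Sam), (Echo, 1993, Cal, 37, Bo), (Echo, 1993, Cal, 39, Cal), (Echo, 1993, Cal, 7, Xia), (Echo, 2018, Gus, 10, Ned), (Echo, 2018, Gus, 11, Uma), (Echo, 2018, Gus, 26, Rae), (Echo, 2018, Gus, 36, Sam), (Echo, 2018, Gus, 37, Bo), (Echo, 2018, Gus, 39, Cal), (Echo, 2018, Gus, 7, Xia)}.
π[aname, role]: project onto (aname, role) (14 duplicate(s) eliminated) → {(Bo, Echo), (Cal, Echo), (Ned, Echo), (Rae, Echo), (Sam, Echo), (Uma, Echo), (Xia, Echo)}

{(Bo, Echo), (Cal, Echo), (Ned, Echo), (Rae, Echo), (Sam, Echo), (Uma, Echo), (Xia, Echo)}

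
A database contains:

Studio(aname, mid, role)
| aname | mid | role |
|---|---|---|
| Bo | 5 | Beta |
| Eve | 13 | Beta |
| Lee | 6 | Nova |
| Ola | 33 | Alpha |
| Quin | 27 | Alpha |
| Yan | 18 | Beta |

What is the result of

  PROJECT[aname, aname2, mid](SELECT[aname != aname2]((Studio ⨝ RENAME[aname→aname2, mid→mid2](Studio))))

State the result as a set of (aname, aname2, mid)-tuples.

{(Bo, Eve, 5), (Bo, Yan, 5), (Eve, Bo, 13), (Eve, Yan, 13), (Ola, Quin, 33), (Quin, Ola, 27), (Yan, Bo, 18), (Yan, Eve, 18)}

ρ[aname→aname2, mid→mid2]: schema becomes (aname2, mid2, role); tuples unchanged.
Natural join on role: {(Bo, 5, Beta, Bo, 5), (Bo, 5, Beta, Eve, 13), (Bo, 5, Beta, Yan, 18), (Eve, 13, Beta, Bo, 5), (Eve, 13, Beta, Eve, 13), (Eve, 13, Beta, Yan, 18), (Lee, 6, Nova, Lee, 6), (Ola, 33, Alpha, Ola, 33), (Ola, 33, Alpha, Quin, 27), (Quin, 27, Alpha, Ola, 33), (Quin, 27, Alpha, Quin, 27), (Yan, 18, Beta, Bo, 5), (Yan, 18, Beta, Eve, 13), (Yan, 18, Beta, Yan, 18)}
Selection aname != aname2: {(Bo, 5, Beta, Eve, 13), (Bo, 5, Beta, Yan, 18), (Eve, 13, Beta, Bo, 5), (Eve, 13, Beta, Yan, 18), (Ola, 33, Alpha, Quin, 27), (Quin, 27, Alpha, Ola, 33), (Yan, 18, Beta, Bo, 5), (Yan, 18, Beta, Eve, 13)}
Projecting to aname, aname2, mid: {(Bo, Eve, 5), (Bo, Yan, 5), (Eve, Bo, 13), (Eve, Yan, 13), (Ola, Quin, 33), (Quin, Ola, 27), (Yan, Bo, 18), (Yan, Eve, 18)}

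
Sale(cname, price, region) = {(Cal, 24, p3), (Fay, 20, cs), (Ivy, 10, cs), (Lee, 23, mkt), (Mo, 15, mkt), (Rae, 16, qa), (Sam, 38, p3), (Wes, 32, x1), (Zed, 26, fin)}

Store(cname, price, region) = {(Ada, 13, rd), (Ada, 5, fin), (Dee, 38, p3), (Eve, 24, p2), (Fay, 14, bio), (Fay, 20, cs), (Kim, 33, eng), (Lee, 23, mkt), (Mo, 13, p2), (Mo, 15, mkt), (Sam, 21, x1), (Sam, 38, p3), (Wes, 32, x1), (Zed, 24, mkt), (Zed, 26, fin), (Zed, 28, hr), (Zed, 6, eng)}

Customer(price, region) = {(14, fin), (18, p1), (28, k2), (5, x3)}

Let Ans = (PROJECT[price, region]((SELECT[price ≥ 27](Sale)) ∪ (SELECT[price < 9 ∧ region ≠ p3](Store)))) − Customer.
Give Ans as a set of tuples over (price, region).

Apply σ_{price ≥ 27}; surviving tuples: {(Sam, 38, p3), (Wes, 32, x1)}
Apply σ_{price < 9 ∧ region ≠ p3}; surviving tuples: {(Ada, 5, fin), (Zed, 6, eng)}
Taking the union: {(Ada, 5, fin), (Sam, 38, p3), (Wes, 32, x1), (Zed, 6, eng)}
π[price, region]: project onto (price, region) → {(32, x1), (38, p3), (5, fin), (6, eng)}
Taking the difference: {(32, x1), (38, p3), (5, fin), (6, eng)}

{(32, x1), (38, p3), (5, fin), (6, eng)}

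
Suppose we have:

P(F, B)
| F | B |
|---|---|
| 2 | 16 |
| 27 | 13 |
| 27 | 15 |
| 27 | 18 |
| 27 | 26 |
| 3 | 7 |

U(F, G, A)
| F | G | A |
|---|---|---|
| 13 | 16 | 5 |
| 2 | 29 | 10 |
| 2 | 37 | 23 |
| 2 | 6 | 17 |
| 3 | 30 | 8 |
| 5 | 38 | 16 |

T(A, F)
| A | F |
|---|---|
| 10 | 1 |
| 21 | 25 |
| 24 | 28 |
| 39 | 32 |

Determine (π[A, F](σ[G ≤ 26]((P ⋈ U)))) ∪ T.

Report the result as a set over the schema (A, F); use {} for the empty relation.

P ⋈ U (natural join on F): {(2, 16, 29, 10), (2, 16, 37, 23), (2, 16, 6, 17), (3, 7, 30, 8)}
Filtering on G ≤ 26 leaves {(2, 16, 6, 17)}.
Keep only column(s) A, F: {(17, 2)}
Set union of the two operands is {(10, 1), (17, 2), (21, 25), (24, 28), (39, 32)}.

{(10, 1), (17, 2), (21, 25), (24, 28), (39, 32)}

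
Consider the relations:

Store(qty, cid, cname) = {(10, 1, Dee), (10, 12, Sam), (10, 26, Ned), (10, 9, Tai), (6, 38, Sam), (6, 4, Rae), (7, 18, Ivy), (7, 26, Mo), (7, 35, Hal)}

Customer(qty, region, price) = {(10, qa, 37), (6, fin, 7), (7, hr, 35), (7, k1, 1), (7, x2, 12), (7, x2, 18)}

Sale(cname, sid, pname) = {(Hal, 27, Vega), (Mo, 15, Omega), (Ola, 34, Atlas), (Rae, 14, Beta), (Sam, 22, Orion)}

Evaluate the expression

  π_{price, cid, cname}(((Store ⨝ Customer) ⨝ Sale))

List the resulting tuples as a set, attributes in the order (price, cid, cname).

Store ⋈ Customer (natural join on qty): {(10, 1, Dee, qa, 37), (10, 12, Sam, qa, 37), (10, 26, Ned, qa, 37), (10, 9, Tai, qa, 37), (6, 38, Sam, fin, 7), (6, 4, Rae, fin, 7), (7, 18, Ivy, hr, 35), (7, 18, Ivy, k1, 1), (7, 18, Ivy, x2, 12), (7, 18, Ivy, x2, 18), (7, 26, Mo, hr, 35), (7, 26, Mo, k1, 1), (7, 26, Mo, x2, 12), (7, 26, Mo, x2, 18), (7, 35, Hal, hr, 35), (7, 35, Hal, k1, 1), (7, 35, Hal, x2, 12), (7, 35, Hal, x2, 18)}
(Store ⨝ Customer) ⋈ Sale (natural join on cname): {(10, 12, Sam, qa, 37, 22, Orion), (6, 38, Sam, fin, 7, 22, Orion), (6, 4, Rae, fin, 7, 14, Beta), (7, 26, Mo, hr, 35, 15, Omega), (7, 26, Mo, k1, 1, 15, Omega), (7, 26, Mo, x2, 12, 15, Omega), (7, 26, Mo, x2, 18, 15, Omega), (7, 35, Hal, hr, 35, 27, Vega), (7, 35, Hal, k1, 1, 27, Vega), (7, 35, Hal, x2, 12, 27, Vega), (7, 35, Hal, x2, 18, 27, Vega)}
Keep only column(s) price, cid, cname: {(1, 26, Mo), (1, 35, Hal), (12, 26, Mo), (12, 35, Hal), (18, 26, Mo), (18, 35, Hal), (35, 26, Mo), (35, 35, Hal), (37, 12, Sam), (7, 38, Sam), (7, 4, Rae)}

{(1, 26, Mo), (1, 35, Hal), (12, 26, Mo), (12, 35, Hal), (18, 26, Mo), (18, 35, Hal), (35, 26, Mo), (35, 35, Hal), (37, 12, Sam), (7, 38, Sam), (7, 4, Rae)}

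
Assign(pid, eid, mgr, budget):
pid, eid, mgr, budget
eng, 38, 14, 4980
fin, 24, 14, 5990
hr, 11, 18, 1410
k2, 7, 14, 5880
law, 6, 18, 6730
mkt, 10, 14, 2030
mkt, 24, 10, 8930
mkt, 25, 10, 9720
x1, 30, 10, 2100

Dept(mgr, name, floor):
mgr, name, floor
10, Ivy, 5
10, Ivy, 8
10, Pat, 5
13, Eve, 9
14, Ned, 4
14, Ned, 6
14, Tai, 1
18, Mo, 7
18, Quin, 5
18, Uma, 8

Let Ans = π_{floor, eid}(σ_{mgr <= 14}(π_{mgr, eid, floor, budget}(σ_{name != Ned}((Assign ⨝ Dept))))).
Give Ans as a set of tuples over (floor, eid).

{(1, 10), (1, 24), (1, 38), (1, 7), (5, 24), (5, 25), (5, 30), (8, 24), (8, 25), (8, 30)}

Assign ⋈ Dept (natural join on mgr): {(eng, 38, 14, 4980, Ned, 4), (eng, 38, 14, 4980, Ned, 6), (eng, 38, 14, 4980, Tai, 1), (fin, 24, 14, 5990, Ned, 4), (fin, 24, 14, 5990, Ned, 6), (fin, 24, 14, 5990, Tai, 1), (hr, 11, 18, 1410, Mo, 7), (hr, 11, 18, 1410, Quin, 5), (hr, 11, 18, 1410, Uma, 8), (k2, 7, 14, 5880, Ned, 4), (k2, 7, 14, 5880, Ned, 6), (k2, 7, 14, 5880, Tai, 1), (law, 6, 18, 6730, Mo, 7), (law, 6, 18, 6730, Quin, 5), (law, 6, 18, 6730, Uma, 8), (mkt, 10, 14, 2030, Ned, 4), (mkt, 10, 14, 2030, Ned, 6), (mkt, 10, 14, 2030, Tai, 1), (mkt, 24, 10, 8930, Ivy, 5), (mkt, 24, 10, 8930, Ivy, 8), (mkt, 24, 10, 8930, Pat, 5), (mkt, 25, 10, 9720, Ivy, 5), (mkt, 25, 10, 9720, Ivy, 8), (mkt, 25, 10, 9720, Pat, 5), (x1, 30, 10, 2100, Ivy, 5), (x1, 30, 10, 2100, Ivy, 8), (x1, 30, 10, 2100, Pat, 5)}
Filtering on name != Ned leaves {(eng, 38, 14, 4980, Tai, 1), (fin, 24, 14, 5990, Tai, 1), (hr, 11, 18, 1410, Mo, 7), (hr, 11, 18, 1410, Quin, 5), (hr, 11, 18, 1410, Uma, 8), (k2, 7, 14, 5880, Tai, 1), (law, 6, 18, 6730, Mo, 7), (law, 6, 18, 6730, Quin, 5), (law, 6, 18, 6730, Uma, 8), (mkt, 10, 14, 2030, Tai, 1), (mkt, 24, 10, 8930, Ivy, 5), (mkt, 24, 10, 8930, Ivy, 8), (mkt, 24, 10, 8930, Pat, 5), (mkt, 25, 10, 9720, Ivy, 5), (mkt, 25, 10, 9720, Ivy, 8), (mkt, 25, 10, 9720, Pat, 5), (x1, 30, 10, 2100, Ivy, 5), (x1, 30, 10, 2100, Ivy, 8), (x1, 30, 10, 2100, Pat, 5)}.
π[mgr, eid, floor, budget]: project onto (mgr, eid, floor, budget) (3 duplicate(s) eliminated) → {(10, 24, 5, 8930), (10, 24, 8, 8930), (10, 25, 5, 9720), (10, 25, 8, 9720), (10, 30, 5, 2100), (10, 30, 8, 2100), (14, 10, 1, 2030), (14, 24, 1, 5990), (14, 38, 1, 4980), (14, 7, 1, 5880), (18, 11, 5, 1410), (18, 11, 7, 1410), (18, 11, 8, 1410), (18, 6, 5, 6730), (18, 6, 7, 6730), (18, 6, 8, 6730)}
Filtering on mgr <= 14 leaves {(10, 24, 5, 8930), (10, 24, 8, 8930), (10, 25, 5, 9720), (10, 25, 8, 9720), (10, 30, 5, 2100), (10, 30, 8, 2100), (14, 10, 1, 2030), (14, 24, 1, 5990), (14, 38, 1, 4980), (14, 7, 1, 5880)}.
π[floor, eid]: project onto (floor, eid) → {(1, 10), (1, 24), (1, 38), (1, 7), (5, 24), (5, 25), (5, 30), (8, 24), (8, 25), (8, 30)}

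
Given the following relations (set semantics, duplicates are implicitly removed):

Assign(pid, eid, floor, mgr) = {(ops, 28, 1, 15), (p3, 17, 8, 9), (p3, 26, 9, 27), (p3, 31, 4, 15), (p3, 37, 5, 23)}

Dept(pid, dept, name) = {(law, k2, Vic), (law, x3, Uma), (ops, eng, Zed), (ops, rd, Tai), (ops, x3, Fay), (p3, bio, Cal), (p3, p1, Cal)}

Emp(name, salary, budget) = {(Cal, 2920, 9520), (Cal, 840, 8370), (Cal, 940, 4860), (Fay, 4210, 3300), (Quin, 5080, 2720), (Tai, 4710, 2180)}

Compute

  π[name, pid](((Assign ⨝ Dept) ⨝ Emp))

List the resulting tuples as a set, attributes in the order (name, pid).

{(Cal, p3), (Fay, ops), (Tai, ops)}

Joining Assign and Dept on pid yields {(ops, 28, 1, 15, eng, Zed), (ops, 28, 1, 15, rd, Tai), (ops, 28, 1, 15, x3, Fay), (p3, 17, 8, 9, bio, Cal), (p3, 17, 8, 9, p1, Cal), (p3, 26, 9, 27, bio, Cal), (p3, 26, 9, 27, p1, Cal), (p3, 31, 4, 15, bio, Cal), (p3, 31, 4, 15, p1, Cal), (p3, 37, 5, 23, bio, Cal), (p3, 37, 5, 23, p1, Cal)}.
Joining (Assign ⨝ Dept) and Emp on name yields {(ops, 28, 1, 15, rd, Tai, 4710, 2180), (ops, 28, 1, 15, x3, Fay, 4210, 3300), (p3, 17, 8, 9, bio, Cal, 2920, 9520), (p3, 17, 8, 9, bio, Cal, 840, 8370), (p3, 17, 8, 9, bio, Cal, 940, 4860), (p3, 17, 8, 9, p1, Cal, 2920, 9520), (p3, 17, 8, 9, p1, Cal, 840, 8370), (p3, 17, 8, 9, p1, Cal, 940, 4860), (p3, 26, 9, 27, bio, Cal, 2920, 9520), (p3, 26, 9, 27, bio, Cal, 840, 8370), (p3, 26, 9, 27, bio, Cal, 940, 4860), (p3, 26, 9, 27, p1, Cal, 2920, 9520), (p3, 26, 9, 27, p1, Cal, 840, 8370), (p3, 26, 9, 27, p1, Cal, 940, 4860), (p3, 31, 4, 15, bio, Cal, 2920, 9520), (p3, 31, 4, 15, bio, Cal, 840, 8370), (p3, 31, 4, 15, bio, Cal, 940, 4860), (p3, 31, 4, 15, p1, Cal, 2920, 9520), (p3, 31, 4, 15, p1, Cal, 840, 8370), (p3, 31, 4, 15, p1, Cal, 940, 4860), (p3, 37, 5, 23, bio, Cal, 2920, 9520), (p3, 37, 5, 23, bio, Cal, 840, 8370), (p3, 37, 5, 23, bio, Cal, 940, 4860), (p3, 37, 5, 23, p1, Cal, 2920, 9520), (p3, 37, 5, 23, p1, Cal, 840, 8370), (p3, 37, 5, 23, p1, Cal, 940, 4860)}.
π_{name, pid} gives {(Cal, p3), (Fay, ops), (Tai, ops)} (23 duplicate(s) eliminated).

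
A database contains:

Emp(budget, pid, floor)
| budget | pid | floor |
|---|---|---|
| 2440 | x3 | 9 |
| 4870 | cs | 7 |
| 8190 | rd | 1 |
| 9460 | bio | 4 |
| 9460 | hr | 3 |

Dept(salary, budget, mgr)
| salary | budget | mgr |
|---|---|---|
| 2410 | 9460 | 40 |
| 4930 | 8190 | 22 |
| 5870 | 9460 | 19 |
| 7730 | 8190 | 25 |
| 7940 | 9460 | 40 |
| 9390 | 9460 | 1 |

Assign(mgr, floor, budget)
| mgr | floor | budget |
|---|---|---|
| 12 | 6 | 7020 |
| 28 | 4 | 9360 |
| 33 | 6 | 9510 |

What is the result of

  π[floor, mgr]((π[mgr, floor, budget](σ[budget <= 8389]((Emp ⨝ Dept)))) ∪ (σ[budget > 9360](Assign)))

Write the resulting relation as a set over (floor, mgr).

{(1, 22), (1, 25), (6, 33)}

Joining Emp and Dept on budget yields {(8190, rd, 1, 4930, 22), (8190, rd, 1, 7730, 25), (9460, bio, 4, 2410, 40), (9460, bio, 4, 5870, 19), (9460, bio, 4, 7940, 40), (9460, bio, 4, 9390, 1), (9460, hr, 3, 2410, 40), (9460, hr, 3, 5870, 19), (9460, hr, 3, 7940, 40), (9460, hr, 3, 9390, 1)}.
σ[budget <= 8389]: keep tuples satisfying budget <= 8389 → {(8190, rd, 1, 4930, 22), (8190, rd, 1, 7730, 25)}
π_{mgr, floor, budget} gives {(22, 1, 8190), (25, 1, 8190)}.
σ[budget > 9360]: keep tuples satisfying budget > 9360 → {(33, 6, 9510)}
Union: {(22, 1, 8190), (25, 1, 8190)} with {(33, 6, 9510)} → {(22, 1, 8190), (25, 1, 8190), (33, 6, 9510)}
π_{floor, mgr} gives {(1, 22), (1, 25), (6, 33)}.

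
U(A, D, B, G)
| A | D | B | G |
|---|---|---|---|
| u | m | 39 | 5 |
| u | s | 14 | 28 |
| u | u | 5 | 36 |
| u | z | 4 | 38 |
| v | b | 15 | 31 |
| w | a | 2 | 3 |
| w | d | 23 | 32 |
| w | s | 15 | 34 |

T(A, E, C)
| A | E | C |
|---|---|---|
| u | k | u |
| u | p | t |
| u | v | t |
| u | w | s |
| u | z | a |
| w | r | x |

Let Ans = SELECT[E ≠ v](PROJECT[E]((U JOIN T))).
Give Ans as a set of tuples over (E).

{k, p, r, w, z}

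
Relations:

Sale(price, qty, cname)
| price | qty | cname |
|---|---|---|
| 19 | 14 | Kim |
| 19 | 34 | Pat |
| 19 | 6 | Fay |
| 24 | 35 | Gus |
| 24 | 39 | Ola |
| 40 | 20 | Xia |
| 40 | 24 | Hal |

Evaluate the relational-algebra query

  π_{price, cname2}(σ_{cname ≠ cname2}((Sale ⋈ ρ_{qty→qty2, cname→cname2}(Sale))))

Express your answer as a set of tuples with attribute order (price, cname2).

ρ[qty→qty2, cname→cname2]: schema becomes (price, qty2, cname2); tuples unchanged.
Sale ⋈ ρ_{qty→qty2, cname→cname2}(Sale) (natural join on price): {(19, 14, Kim, 14, Kim), (19, 14, Kim, 34, Pat), (19, 14, Kim, 6, Fay), (19, 34, Pat, 14, Kim), (19, 34, Pat, 34, Pat), (19, 34, Pat, 6, Fay), (19, 6, Fay, 14, Kim), (19, 6, Fay, 34, Pat), (19, 6, Fay, 6, Fay), (24, 35, Gus, 35, Gus), (24, 35, Gus, 39, Ola), (24, 39, Ola, 35, Gus), (24, 39, Ola, 39, Ola), (40, 20, Xia, 20, Xia), (40, 20, Xia, 24, Hal), (40, 24, Hal, 20, Xia), (40, 24, Hal, 24, Hal)}
Filtering on cname ≠ cname2 leaves {(19, 14, Kim, 34, Pat), (19, 14, Kim, 6, Fay), (19, 34, Pat, 14, Kim), (19, 34, Pat, 6, Fay), (19, 6, Fay, 14, Kim), (19, 6, Fay, 34, Pat), (24, 35, Gus, 39, Ola), (24, 39, Ola, 35, Gus), (40, 20, Xia, 24, Hal), (40, 24, Hal, 20, Xia)}.
π[price, cname2]: project onto (price, cname2) (3 duplicate(s) eliminated) → {(19, Fay), (19, Kim), (19, Pat), (24, Gus), (24, Ola), (40, Hal), (40, Xia)}

{(19, Fay), (19, Kim), (19, Pat), (24, Gus), (24, Ola), (40, Hal), (40, Xia)}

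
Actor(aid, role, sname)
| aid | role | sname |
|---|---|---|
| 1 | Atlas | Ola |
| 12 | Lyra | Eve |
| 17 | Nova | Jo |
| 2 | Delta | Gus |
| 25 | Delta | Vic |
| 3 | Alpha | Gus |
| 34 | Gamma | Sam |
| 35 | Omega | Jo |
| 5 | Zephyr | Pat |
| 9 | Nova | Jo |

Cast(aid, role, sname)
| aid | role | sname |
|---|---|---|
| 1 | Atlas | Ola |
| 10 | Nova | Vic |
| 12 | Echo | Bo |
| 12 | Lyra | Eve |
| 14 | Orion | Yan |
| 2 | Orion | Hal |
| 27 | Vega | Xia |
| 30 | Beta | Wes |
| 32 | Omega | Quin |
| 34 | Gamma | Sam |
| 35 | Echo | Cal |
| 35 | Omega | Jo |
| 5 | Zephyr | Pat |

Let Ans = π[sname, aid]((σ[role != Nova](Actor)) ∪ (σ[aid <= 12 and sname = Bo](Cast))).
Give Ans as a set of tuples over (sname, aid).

Filtering on role != Nova leaves {(1, Atlas, Ola), (12, Lyra, Eve), (2, Delta, Gus), (25, Delta, Vic), (3, Alpha, Gus), (34, Gamma, Sam), (35, Omega, Jo), (5, Zephyr, Pat)}.
Filtering on aid <= 12 and sname = Bo leaves {(12, Echo, Bo)}.
Set union of the two operands is {(1, Atlas, Ola), (12, Echo, Bo), (12, Lyra, Eve), (2, Delta, Gus), (25, Delta, Vic), (3, Alpha, Gus), (34, Gamma, Sam), (35, Omega, Jo), (5, Zephyr, Pat)}.
Keep only column(s) sname, aid: {(Bo, 12), (Eve, 12), (Gus, 2), (Gus, 3), (Jo, 35), (Ola, 1), (Pat, 5), (Sam, 34), (Vic, 25)}

{(Bo, 12), (Eve, 12), (Gus, 2), (Gus, 3), (Jo, 35), (Ola, 1), (Pat, 5), (Sam, 34), (Vic, 25)}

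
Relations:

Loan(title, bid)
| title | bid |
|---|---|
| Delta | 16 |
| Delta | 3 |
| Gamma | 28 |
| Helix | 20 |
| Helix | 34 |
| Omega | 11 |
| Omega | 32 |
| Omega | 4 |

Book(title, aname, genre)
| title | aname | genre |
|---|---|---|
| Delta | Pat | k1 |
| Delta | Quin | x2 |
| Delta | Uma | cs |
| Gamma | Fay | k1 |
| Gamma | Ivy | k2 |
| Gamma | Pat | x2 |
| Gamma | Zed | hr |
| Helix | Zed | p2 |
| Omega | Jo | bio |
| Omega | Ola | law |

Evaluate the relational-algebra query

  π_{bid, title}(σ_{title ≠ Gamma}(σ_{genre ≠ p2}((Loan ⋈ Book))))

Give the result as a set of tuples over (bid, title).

{(11, Omega), (16, Delta), (3, Delta), (32, Omega), (4, Omega)}

Natural join on title: {(Delta, 16, Pat, k1), (Delta, 16, Quin, x2), (Delta, 16, Uma, cs), (Delta, 3, Pat, k1), (Delta, 3, Quin, x2), (Delta, 3, Uma, cs), (Gamma, 28, Fay, k1), (Gamma, 28, Ivy, k2), (Gamma, 28, Pat, x2), (Gamma, 28, Zed, hr), (Helix, 20, Zed, p2), (Helix, 34, Zed, p2), (Omega, 11, Jo, bio), (Omega, 11, Ola, law), (Omega, 32, Jo, bio), (Omega, 32, Ola, law), (Omega, 4, Jo, bio), (Omega, 4, Ola, law)}
σ[genre ≠ p2]: keep tuples satisfying genre ≠ p2 → {(Delta, 16, Pat, k1), (Delta, 16, Quin, x2), (Delta, 16, Uma, cs), (Delta, 3, Pat, k1), (Delta, 3, Quin, x2), (Delta, 3, Uma, cs), (Gamma, 28, Fay, k1), (Gamma, 28, Ivy, k2), (Gamma, 28, Pat, x2), (Gamma, 28, Zed, hr), (Omega, 11, Jo, bio), (Omega, 11, Ola, law), (Omega, 32, Jo, bio), (Omega, 32, Ola, law), (Omega, 4, Jo, bio), (Omega, 4, Ola, law)}
σ[title ≠ Gamma]: keep tuples satisfying title ≠ Gamma → {(Delta, 16, Pat, k1), (Delta, 16, Quin, x2), (Delta, 16, Uma, cs), (Delta, 3, Pat, k1), (Delta, 3, Quin, x2), (Delta, 3, Uma, cs), (Omega, 11, Jo, bio), (Omega, 11, Ola, law), (Omega, 32, Jo, bio), (Omega, 32, Ola, law), (Omega, 4, Jo, bio), (Omega, 4, Ola, law)}
Projecting to bid, title (7 duplicate(s) eliminated): {(11, Omega), (16, Delta), (3, Delta), (32, Omega), (4, Omega)}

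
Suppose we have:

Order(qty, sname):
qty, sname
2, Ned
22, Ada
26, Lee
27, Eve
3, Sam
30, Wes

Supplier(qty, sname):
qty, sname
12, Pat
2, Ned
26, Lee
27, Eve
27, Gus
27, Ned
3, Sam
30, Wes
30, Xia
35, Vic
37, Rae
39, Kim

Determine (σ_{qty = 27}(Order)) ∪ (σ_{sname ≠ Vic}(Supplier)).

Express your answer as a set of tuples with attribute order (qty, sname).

{(12, Pat), (2, Ned), (26, Lee), (27, Eve), (27, Gus), (27, Ned), (3, Sam), (30, Wes), (30, Xia), (37, Rae), (39, Kim)}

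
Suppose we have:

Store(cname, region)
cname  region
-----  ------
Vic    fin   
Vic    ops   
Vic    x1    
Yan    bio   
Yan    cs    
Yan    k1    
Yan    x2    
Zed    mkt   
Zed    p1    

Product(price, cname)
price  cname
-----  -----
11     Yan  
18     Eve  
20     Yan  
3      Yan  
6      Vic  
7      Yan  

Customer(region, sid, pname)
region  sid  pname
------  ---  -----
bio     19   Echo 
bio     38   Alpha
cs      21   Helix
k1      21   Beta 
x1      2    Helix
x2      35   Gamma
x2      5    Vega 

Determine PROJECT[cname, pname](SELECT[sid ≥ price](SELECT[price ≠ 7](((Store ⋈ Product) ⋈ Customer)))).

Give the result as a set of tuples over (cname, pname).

{(Yan, Alpha), (Yan, Beta), (Yan, Echo), (Yan, Gamma), (Yan, Helix), (Yan, Vega)}

Store ⋈ Product (natural join on cname): {(Vic, fin, 6), (Vic, ops, 6), (Vic, x1, 6), (Yan, bio, 11), (Yan, bio, 20), (Yan, bio, 3), (Yan, bio, 7), (Yan, cs, 11), (Yan, cs, 20), (Yan, cs, 3), (Yan, cs, 7), (Yan, k1, 11), (Yan, k1, 20), (Yan, k1, 3), (Yan, k1, 7), (Yan, x2, 11), (Yan, x2, 20), (Yan, x2, 3), (Yan, x2, 7)}
(Store ⋈ Product) ⋈ Customer (natural join on region): {(Vic, x1, 6, 2, Helix), (Yan, bio, 11, 19, Echo), (Yan, bio, 11, 38, Alpha), (Yan, bio, 20, 19, Echo), (Yan, bio, 20, 38, Alpha), (Yan, bio, 3, 19, Echo), (Yan, bio, 3, 38, Alpha), (Yan, bio, 7, 19, Echo), (Yan, bio, 7, 38, Alpha), (Yan, cs, 11, 21, Helix), (Yan, cs, 20, 21, Helix), (Yan, cs, 3, 21, Helix), (Yan, cs, 7, 21, Helix), (Yan, k1, 11, 21, Beta), (Yan, k1, 20, 21, Beta), (Yan, k1, 3, 21, Beta), (Yan, k1, 7, 21, Beta), (Yan, x2, 11, 35, Gamma), (Yan, x2, 11, 5, Vega), (Yan, x2, 20, 35, Gamma), (Yan, x2, 20, 5, Vega), (Yan, x2, 3, 35, Gamma), (Yan, x2, 3, 5, Vega), (Yan, x2, 7, 35, Gamma), (Yan, x2, 7, 5, Vega)}
Filtering on price ≠ 7 leaves {(Vic, x1, 6, 2, Helix), (Yan, bio, 11, 19, Echo), (Yan, bio, 11, 38, Alpha), (Yan, bio, 20, 19, Echo), (Yan, bio, 20, 38, Alpha), (Yan, bio, 3, 19, Echo), (Yan, bio, 3, 38, Alpha), (Yan, cs, 11, 21, Helix), (Yan, cs, 20, 21, Helix), (Yan, cs, 3, 21, Helix), (Yan, k1, 11, 21, Beta), (Yan, k1, 20, 21, Beta), (Yan, k1, 3, 21, Beta), (Yan, x2, 11, 35, Gamma), (Yan, x2, 11, 5, Vega), (Yan, x2, 20, 35, Gamma), (Yan, x2, 20, 5, Vega), (Yan, x2, 3, 35, Gamma), (Yan, x2, 3, 5, Vega)}.
Filtering on sid ≥ price leaves {(Yan, bio, 11, 19, Echo), (Yan, bio, 11, 38, Alpha), (Yan, bio, 20, 38, Alpha), (Yan, bio, 3, 19, Echo), (Yan, bio, 3, 38, Alpha), (Yan, cs, 11, 21, Helix), (Yan, cs, 20, 21, Helix), (Yan, cs, 3, 21, Helix), (Yan, k1, 11, 21, Beta), (Yan, k1, 20, 21, Beta), (Yan, k1, 3, 21, Beta), (Yan, x2, 11, 35, Gamma), (Yan, x2, 20, 35, Gamma), (Yan, x2, 3, 35, Gamma), (Yan, x2, 3, 5, Vega)}.
π_{cname, pname} gives {(Yan, Alpha), (Yan, Beta), (Yan, Echo), (Yan, Gamma), (Yan, Helix), (Yan, Vega)} (9 duplicate(s) eliminated).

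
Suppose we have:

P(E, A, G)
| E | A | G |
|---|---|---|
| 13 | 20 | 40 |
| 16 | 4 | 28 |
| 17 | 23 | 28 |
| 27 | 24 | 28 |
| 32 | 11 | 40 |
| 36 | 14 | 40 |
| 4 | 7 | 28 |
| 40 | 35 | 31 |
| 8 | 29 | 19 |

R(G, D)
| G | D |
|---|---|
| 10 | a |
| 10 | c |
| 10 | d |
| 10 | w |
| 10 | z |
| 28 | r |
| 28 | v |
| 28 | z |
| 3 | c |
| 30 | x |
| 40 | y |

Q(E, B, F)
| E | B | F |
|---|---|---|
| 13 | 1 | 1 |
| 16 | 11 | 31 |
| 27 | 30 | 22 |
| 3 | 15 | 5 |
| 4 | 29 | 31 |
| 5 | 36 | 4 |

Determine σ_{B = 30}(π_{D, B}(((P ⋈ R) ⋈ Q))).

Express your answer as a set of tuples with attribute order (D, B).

{(r, 30), (v, 30), (z, 30)}

Natural join on G: {(13, 20, 40, y), (16, 4, 28, r), (16, 4, 28, v), (16, 4, 28, z), (17, 23, 28, r), (17, 23, 28, v), (17, 23, 28, z), (27, 24, 28, r), (27, 24, 28, v), (27, 24, 28, z), (32, 11, 40, y), (36, 14, 40, y), (4, 7, 28, r), (4, 7, 28, v), (4, 7, 28, z)}
Natural join on E: {(13, 20, 40, y, 1, 1), (16, 4, 28, r, 11, 31), (16, 4, 28, v, 11, 31), (16, 4, 28, z, 11, 31), (27, 24, 28, r, 30, 22), (27, 24, 28, v, 30, 22), (27, 24, 28, z, 30, 22), (4, 7, 28, r, 29, 31), (4, 7, 28, v, 29, 31), (4, 7, 28, z, 29, 31)}
Projecting to D, B: {(r, 11), (r, 29), (r, 30), (v, 11), (v, 29), (v, 30), (y, 1), (z, 11), (z, 29), (z, 30)}
Selection B = 30: {(r, 30), (v, 30), (z, 30)}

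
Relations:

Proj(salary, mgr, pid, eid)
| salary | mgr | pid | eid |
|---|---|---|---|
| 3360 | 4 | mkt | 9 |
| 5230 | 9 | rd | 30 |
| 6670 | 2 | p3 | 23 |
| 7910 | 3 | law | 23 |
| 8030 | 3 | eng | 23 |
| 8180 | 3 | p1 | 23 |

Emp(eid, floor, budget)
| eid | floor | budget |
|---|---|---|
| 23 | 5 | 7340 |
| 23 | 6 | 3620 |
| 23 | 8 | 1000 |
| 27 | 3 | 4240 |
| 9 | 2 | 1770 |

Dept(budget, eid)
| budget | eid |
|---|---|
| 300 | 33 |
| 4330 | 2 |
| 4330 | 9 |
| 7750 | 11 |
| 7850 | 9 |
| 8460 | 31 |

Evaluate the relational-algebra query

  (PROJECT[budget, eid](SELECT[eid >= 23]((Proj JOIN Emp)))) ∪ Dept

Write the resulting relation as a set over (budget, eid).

Proj ⋈ Emp (natural join on eid): {(3360, 4, mkt, 9, 2, 1770), (6670, 2, p3, 23, 5, 7340), (6670, 2, p3, 23, 6, 3620), (6670, 2, p3, 23, 8, 1000), (7910, 3, law, 23, 5, 7340), (7910, 3, law, 23, 6, 3620), (7910, 3, law, 23, 8, 1000), (8030, 3, eng, 23, 5, 7340), (8030, 3, eng, 23, 6, 3620), (8030, 3, eng, 23, 8, 1000), (8180, 3, p1, 23, 5, 7340), (8180, 3, p1, 23, 6, 3620), (8180, 3, p1, 23, 8, 1000)}
σ[eid >= 23]: keep tuples satisfying eid >= 23 → {(6670, 2, p3, 23, 5, 7340), (6670, 2, p3, 23, 6, 3620), (6670, 2, p3, 23, 8, 1000), (7910, 3, law, 23, 5, 7340), (7910, 3, law, 23, 6, 3620), (7910, 3, law, 23, 8, 1000), (8030, 3, eng, 23, 5, 7340), (8030, 3, eng, 23, 6, 3620), (8030, 3, eng, 23, 8, 1000), (8180, 3, p1, 23, 5, 7340), (8180, 3, p1, 23, 6, 3620), (8180, 3, p1, 23, 8, 1000)}
Projecting to budget, eid (9 duplicate(s) eliminated): {(1000, 23), (3620, 23), (7340, 23)}
Taking the union: {(1000, 23), (300, 33), (3620, 23), (4330, 2), (4330, 9), (7340, 23), (7750, 11), (7850, 9), (8460, 31)}

{(1000, 23), (300, 33), (3620, 23), (4330, 2), (4330, 9), (7340, 23), (7750, 11), (7850, 9), (8460, 31)}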